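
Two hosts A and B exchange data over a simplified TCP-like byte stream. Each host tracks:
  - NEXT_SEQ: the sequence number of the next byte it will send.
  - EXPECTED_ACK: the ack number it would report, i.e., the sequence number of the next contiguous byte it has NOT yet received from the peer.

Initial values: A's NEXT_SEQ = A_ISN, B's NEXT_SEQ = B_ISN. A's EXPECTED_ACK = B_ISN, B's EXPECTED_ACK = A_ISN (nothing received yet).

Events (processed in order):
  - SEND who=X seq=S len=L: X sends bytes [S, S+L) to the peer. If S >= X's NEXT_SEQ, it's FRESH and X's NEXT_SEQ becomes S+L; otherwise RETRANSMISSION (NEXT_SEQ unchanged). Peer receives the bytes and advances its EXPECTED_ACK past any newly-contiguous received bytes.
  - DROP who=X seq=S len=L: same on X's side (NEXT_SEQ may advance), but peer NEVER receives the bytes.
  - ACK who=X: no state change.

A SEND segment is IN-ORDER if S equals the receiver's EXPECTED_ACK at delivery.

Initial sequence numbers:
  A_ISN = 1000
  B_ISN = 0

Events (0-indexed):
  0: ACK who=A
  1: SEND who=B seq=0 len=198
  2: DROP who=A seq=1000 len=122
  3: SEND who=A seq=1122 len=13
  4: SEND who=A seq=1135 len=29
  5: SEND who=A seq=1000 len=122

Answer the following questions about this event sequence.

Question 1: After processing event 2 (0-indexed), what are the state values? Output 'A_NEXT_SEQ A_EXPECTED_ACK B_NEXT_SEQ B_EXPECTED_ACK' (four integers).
After event 0: A_seq=1000 A_ack=0 B_seq=0 B_ack=1000
After event 1: A_seq=1000 A_ack=198 B_seq=198 B_ack=1000
After event 2: A_seq=1122 A_ack=198 B_seq=198 B_ack=1000

1122 198 198 1000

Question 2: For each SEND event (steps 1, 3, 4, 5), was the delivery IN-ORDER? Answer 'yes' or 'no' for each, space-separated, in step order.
Answer: yes no no yes

Derivation:
Step 1: SEND seq=0 -> in-order
Step 3: SEND seq=1122 -> out-of-order
Step 4: SEND seq=1135 -> out-of-order
Step 5: SEND seq=1000 -> in-order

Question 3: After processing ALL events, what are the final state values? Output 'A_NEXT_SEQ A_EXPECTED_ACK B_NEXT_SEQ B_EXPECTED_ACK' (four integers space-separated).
After event 0: A_seq=1000 A_ack=0 B_seq=0 B_ack=1000
After event 1: A_seq=1000 A_ack=198 B_seq=198 B_ack=1000
After event 2: A_seq=1122 A_ack=198 B_seq=198 B_ack=1000
After event 3: A_seq=1135 A_ack=198 B_seq=198 B_ack=1000
After event 4: A_seq=1164 A_ack=198 B_seq=198 B_ack=1000
After event 5: A_seq=1164 A_ack=198 B_seq=198 B_ack=1164

Answer: 1164 198 198 1164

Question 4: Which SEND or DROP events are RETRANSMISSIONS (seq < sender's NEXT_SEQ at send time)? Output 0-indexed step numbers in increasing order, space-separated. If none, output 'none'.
Answer: 5

Derivation:
Step 1: SEND seq=0 -> fresh
Step 2: DROP seq=1000 -> fresh
Step 3: SEND seq=1122 -> fresh
Step 4: SEND seq=1135 -> fresh
Step 5: SEND seq=1000 -> retransmit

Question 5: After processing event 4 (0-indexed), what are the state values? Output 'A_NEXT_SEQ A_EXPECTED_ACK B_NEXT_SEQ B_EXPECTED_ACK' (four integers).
After event 0: A_seq=1000 A_ack=0 B_seq=0 B_ack=1000
After event 1: A_seq=1000 A_ack=198 B_seq=198 B_ack=1000
After event 2: A_seq=1122 A_ack=198 B_seq=198 B_ack=1000
After event 3: A_seq=1135 A_ack=198 B_seq=198 B_ack=1000
After event 4: A_seq=1164 A_ack=198 B_seq=198 B_ack=1000

1164 198 198 1000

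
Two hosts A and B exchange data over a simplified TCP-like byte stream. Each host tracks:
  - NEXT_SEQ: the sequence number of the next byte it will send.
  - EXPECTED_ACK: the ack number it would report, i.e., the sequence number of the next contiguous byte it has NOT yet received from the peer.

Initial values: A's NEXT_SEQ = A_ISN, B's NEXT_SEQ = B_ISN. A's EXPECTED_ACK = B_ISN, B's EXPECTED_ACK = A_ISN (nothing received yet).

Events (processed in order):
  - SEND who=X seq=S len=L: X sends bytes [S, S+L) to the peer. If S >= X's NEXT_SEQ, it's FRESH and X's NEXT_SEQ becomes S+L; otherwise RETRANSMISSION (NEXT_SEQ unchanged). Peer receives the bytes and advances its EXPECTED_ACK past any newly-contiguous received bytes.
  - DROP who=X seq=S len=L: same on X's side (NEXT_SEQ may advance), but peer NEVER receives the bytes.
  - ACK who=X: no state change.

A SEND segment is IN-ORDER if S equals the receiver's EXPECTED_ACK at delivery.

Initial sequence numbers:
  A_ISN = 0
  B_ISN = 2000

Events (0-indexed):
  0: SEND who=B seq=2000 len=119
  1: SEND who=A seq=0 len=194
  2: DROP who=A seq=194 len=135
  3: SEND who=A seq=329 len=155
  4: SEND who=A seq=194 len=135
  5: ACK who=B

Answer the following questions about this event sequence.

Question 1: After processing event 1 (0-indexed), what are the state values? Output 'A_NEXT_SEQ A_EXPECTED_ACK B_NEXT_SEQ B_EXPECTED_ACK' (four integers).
After event 0: A_seq=0 A_ack=2119 B_seq=2119 B_ack=0
After event 1: A_seq=194 A_ack=2119 B_seq=2119 B_ack=194

194 2119 2119 194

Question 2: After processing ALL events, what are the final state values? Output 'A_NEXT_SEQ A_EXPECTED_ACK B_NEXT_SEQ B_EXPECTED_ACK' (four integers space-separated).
After event 0: A_seq=0 A_ack=2119 B_seq=2119 B_ack=0
After event 1: A_seq=194 A_ack=2119 B_seq=2119 B_ack=194
After event 2: A_seq=329 A_ack=2119 B_seq=2119 B_ack=194
After event 3: A_seq=484 A_ack=2119 B_seq=2119 B_ack=194
After event 4: A_seq=484 A_ack=2119 B_seq=2119 B_ack=484
After event 5: A_seq=484 A_ack=2119 B_seq=2119 B_ack=484

Answer: 484 2119 2119 484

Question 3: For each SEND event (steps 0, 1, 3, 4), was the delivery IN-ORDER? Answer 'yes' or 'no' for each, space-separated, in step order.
Step 0: SEND seq=2000 -> in-order
Step 1: SEND seq=0 -> in-order
Step 3: SEND seq=329 -> out-of-order
Step 4: SEND seq=194 -> in-order

Answer: yes yes no yes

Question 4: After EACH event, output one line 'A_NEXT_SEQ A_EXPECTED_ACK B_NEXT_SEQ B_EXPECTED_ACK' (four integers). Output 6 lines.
0 2119 2119 0
194 2119 2119 194
329 2119 2119 194
484 2119 2119 194
484 2119 2119 484
484 2119 2119 484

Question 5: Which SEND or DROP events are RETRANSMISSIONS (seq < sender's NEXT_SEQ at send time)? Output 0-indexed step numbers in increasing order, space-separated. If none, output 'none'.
Step 0: SEND seq=2000 -> fresh
Step 1: SEND seq=0 -> fresh
Step 2: DROP seq=194 -> fresh
Step 3: SEND seq=329 -> fresh
Step 4: SEND seq=194 -> retransmit

Answer: 4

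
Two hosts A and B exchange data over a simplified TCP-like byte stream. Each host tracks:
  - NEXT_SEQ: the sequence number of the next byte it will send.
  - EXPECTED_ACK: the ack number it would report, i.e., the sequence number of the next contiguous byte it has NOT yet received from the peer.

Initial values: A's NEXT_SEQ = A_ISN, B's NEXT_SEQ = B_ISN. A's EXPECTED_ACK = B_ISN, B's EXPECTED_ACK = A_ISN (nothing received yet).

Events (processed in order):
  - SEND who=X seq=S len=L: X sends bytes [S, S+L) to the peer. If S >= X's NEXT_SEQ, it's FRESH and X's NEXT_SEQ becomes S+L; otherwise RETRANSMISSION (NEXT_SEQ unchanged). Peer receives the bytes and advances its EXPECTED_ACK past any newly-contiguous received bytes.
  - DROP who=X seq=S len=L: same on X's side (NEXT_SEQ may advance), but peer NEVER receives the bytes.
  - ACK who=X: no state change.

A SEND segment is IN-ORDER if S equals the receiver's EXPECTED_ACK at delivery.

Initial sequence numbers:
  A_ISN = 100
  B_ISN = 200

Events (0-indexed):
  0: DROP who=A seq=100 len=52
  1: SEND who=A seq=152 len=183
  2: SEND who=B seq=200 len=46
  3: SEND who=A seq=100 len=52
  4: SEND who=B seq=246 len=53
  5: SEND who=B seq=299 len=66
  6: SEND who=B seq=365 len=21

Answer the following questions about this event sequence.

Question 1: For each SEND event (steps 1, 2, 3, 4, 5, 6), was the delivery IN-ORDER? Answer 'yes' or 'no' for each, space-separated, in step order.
Answer: no yes yes yes yes yes

Derivation:
Step 1: SEND seq=152 -> out-of-order
Step 2: SEND seq=200 -> in-order
Step 3: SEND seq=100 -> in-order
Step 4: SEND seq=246 -> in-order
Step 5: SEND seq=299 -> in-order
Step 6: SEND seq=365 -> in-order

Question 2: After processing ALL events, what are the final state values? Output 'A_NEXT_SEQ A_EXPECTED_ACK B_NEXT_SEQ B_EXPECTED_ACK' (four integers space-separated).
After event 0: A_seq=152 A_ack=200 B_seq=200 B_ack=100
After event 1: A_seq=335 A_ack=200 B_seq=200 B_ack=100
After event 2: A_seq=335 A_ack=246 B_seq=246 B_ack=100
After event 3: A_seq=335 A_ack=246 B_seq=246 B_ack=335
After event 4: A_seq=335 A_ack=299 B_seq=299 B_ack=335
After event 5: A_seq=335 A_ack=365 B_seq=365 B_ack=335
After event 6: A_seq=335 A_ack=386 B_seq=386 B_ack=335

Answer: 335 386 386 335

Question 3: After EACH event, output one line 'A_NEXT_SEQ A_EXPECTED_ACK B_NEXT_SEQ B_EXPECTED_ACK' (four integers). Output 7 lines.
152 200 200 100
335 200 200 100
335 246 246 100
335 246 246 335
335 299 299 335
335 365 365 335
335 386 386 335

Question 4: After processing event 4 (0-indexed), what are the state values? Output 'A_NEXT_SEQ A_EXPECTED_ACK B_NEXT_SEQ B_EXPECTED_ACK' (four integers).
After event 0: A_seq=152 A_ack=200 B_seq=200 B_ack=100
After event 1: A_seq=335 A_ack=200 B_seq=200 B_ack=100
After event 2: A_seq=335 A_ack=246 B_seq=246 B_ack=100
After event 3: A_seq=335 A_ack=246 B_seq=246 B_ack=335
After event 4: A_seq=335 A_ack=299 B_seq=299 B_ack=335

335 299 299 335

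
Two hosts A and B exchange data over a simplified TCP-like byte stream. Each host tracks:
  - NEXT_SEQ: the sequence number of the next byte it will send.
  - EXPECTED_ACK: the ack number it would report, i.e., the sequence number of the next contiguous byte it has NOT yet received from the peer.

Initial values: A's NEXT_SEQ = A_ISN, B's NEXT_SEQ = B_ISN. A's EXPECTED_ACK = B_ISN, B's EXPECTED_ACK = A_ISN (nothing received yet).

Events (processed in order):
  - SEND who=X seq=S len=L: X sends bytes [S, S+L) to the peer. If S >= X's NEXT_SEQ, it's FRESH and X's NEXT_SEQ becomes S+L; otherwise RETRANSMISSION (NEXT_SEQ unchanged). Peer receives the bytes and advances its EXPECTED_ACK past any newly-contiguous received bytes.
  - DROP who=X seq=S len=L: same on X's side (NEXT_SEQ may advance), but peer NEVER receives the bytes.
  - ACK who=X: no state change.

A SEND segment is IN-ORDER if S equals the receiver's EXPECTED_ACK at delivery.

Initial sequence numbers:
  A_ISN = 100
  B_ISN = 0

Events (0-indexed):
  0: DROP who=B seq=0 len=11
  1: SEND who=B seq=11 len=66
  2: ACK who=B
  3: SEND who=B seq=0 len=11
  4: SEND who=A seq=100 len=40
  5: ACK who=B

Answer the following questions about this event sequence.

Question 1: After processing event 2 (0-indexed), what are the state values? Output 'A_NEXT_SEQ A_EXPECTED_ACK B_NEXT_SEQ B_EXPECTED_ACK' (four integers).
After event 0: A_seq=100 A_ack=0 B_seq=11 B_ack=100
After event 1: A_seq=100 A_ack=0 B_seq=77 B_ack=100
After event 2: A_seq=100 A_ack=0 B_seq=77 B_ack=100

100 0 77 100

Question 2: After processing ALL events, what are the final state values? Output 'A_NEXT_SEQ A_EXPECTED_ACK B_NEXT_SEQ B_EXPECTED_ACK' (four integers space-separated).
After event 0: A_seq=100 A_ack=0 B_seq=11 B_ack=100
After event 1: A_seq=100 A_ack=0 B_seq=77 B_ack=100
After event 2: A_seq=100 A_ack=0 B_seq=77 B_ack=100
After event 3: A_seq=100 A_ack=77 B_seq=77 B_ack=100
After event 4: A_seq=140 A_ack=77 B_seq=77 B_ack=140
After event 5: A_seq=140 A_ack=77 B_seq=77 B_ack=140

Answer: 140 77 77 140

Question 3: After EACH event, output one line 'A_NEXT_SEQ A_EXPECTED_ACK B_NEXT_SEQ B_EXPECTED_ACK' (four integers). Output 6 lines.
100 0 11 100
100 0 77 100
100 0 77 100
100 77 77 100
140 77 77 140
140 77 77 140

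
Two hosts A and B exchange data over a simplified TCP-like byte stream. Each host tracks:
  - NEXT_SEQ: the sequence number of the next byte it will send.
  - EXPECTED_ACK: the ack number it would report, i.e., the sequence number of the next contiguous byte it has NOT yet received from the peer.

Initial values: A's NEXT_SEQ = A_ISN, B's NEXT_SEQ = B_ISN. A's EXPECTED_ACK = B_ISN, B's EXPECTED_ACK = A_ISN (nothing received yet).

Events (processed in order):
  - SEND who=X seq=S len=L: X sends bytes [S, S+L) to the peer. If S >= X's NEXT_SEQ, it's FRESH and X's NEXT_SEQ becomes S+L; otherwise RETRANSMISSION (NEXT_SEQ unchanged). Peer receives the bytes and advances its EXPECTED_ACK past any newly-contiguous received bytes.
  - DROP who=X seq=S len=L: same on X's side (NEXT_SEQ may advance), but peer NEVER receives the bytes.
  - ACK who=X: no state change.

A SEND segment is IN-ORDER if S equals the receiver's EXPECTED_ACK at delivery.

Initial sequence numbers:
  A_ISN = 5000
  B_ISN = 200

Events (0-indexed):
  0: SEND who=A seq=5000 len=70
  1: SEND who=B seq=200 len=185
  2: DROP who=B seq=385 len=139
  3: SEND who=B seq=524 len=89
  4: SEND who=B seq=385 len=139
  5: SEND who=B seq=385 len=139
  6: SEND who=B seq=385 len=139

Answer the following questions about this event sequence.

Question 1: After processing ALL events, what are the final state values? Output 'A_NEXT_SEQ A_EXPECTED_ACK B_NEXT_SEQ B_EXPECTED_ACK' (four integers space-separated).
After event 0: A_seq=5070 A_ack=200 B_seq=200 B_ack=5070
After event 1: A_seq=5070 A_ack=385 B_seq=385 B_ack=5070
After event 2: A_seq=5070 A_ack=385 B_seq=524 B_ack=5070
After event 3: A_seq=5070 A_ack=385 B_seq=613 B_ack=5070
After event 4: A_seq=5070 A_ack=613 B_seq=613 B_ack=5070
After event 5: A_seq=5070 A_ack=613 B_seq=613 B_ack=5070
After event 6: A_seq=5070 A_ack=613 B_seq=613 B_ack=5070

Answer: 5070 613 613 5070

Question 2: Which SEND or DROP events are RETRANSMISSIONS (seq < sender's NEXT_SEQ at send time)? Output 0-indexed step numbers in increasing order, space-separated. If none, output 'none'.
Step 0: SEND seq=5000 -> fresh
Step 1: SEND seq=200 -> fresh
Step 2: DROP seq=385 -> fresh
Step 3: SEND seq=524 -> fresh
Step 4: SEND seq=385 -> retransmit
Step 5: SEND seq=385 -> retransmit
Step 6: SEND seq=385 -> retransmit

Answer: 4 5 6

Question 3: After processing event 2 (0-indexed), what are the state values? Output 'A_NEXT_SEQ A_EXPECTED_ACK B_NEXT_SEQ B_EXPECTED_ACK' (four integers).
After event 0: A_seq=5070 A_ack=200 B_seq=200 B_ack=5070
After event 1: A_seq=5070 A_ack=385 B_seq=385 B_ack=5070
After event 2: A_seq=5070 A_ack=385 B_seq=524 B_ack=5070

5070 385 524 5070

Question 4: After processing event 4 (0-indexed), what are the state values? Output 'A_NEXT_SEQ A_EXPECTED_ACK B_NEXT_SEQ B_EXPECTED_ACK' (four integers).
After event 0: A_seq=5070 A_ack=200 B_seq=200 B_ack=5070
After event 1: A_seq=5070 A_ack=385 B_seq=385 B_ack=5070
After event 2: A_seq=5070 A_ack=385 B_seq=524 B_ack=5070
After event 3: A_seq=5070 A_ack=385 B_seq=613 B_ack=5070
After event 4: A_seq=5070 A_ack=613 B_seq=613 B_ack=5070

5070 613 613 5070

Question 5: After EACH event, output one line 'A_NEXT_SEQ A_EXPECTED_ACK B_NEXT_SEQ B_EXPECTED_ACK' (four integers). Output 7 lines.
5070 200 200 5070
5070 385 385 5070
5070 385 524 5070
5070 385 613 5070
5070 613 613 5070
5070 613 613 5070
5070 613 613 5070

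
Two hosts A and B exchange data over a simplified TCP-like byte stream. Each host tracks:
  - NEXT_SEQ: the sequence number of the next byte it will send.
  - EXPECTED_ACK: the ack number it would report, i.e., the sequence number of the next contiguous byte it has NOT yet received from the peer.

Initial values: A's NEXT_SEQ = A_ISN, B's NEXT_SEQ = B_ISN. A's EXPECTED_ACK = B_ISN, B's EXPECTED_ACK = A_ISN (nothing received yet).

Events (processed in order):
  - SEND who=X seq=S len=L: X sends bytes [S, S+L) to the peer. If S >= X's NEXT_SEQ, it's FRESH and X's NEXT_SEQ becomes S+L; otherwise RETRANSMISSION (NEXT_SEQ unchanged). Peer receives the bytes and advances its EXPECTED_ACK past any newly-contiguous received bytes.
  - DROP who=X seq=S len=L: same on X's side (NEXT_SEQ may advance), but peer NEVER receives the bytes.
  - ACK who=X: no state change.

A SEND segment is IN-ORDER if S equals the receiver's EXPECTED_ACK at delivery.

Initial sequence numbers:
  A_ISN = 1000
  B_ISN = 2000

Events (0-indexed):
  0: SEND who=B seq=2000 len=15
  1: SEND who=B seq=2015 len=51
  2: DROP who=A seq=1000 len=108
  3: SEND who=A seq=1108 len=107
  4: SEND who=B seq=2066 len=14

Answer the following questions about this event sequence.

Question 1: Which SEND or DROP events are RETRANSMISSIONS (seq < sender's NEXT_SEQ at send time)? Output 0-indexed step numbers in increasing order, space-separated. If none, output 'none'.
Step 0: SEND seq=2000 -> fresh
Step 1: SEND seq=2015 -> fresh
Step 2: DROP seq=1000 -> fresh
Step 3: SEND seq=1108 -> fresh
Step 4: SEND seq=2066 -> fresh

Answer: none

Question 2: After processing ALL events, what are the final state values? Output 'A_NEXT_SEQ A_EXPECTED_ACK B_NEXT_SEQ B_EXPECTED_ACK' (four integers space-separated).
After event 0: A_seq=1000 A_ack=2015 B_seq=2015 B_ack=1000
After event 1: A_seq=1000 A_ack=2066 B_seq=2066 B_ack=1000
After event 2: A_seq=1108 A_ack=2066 B_seq=2066 B_ack=1000
After event 3: A_seq=1215 A_ack=2066 B_seq=2066 B_ack=1000
After event 4: A_seq=1215 A_ack=2080 B_seq=2080 B_ack=1000

Answer: 1215 2080 2080 1000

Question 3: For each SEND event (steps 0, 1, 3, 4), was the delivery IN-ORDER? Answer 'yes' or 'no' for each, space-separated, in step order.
Answer: yes yes no yes

Derivation:
Step 0: SEND seq=2000 -> in-order
Step 1: SEND seq=2015 -> in-order
Step 3: SEND seq=1108 -> out-of-order
Step 4: SEND seq=2066 -> in-order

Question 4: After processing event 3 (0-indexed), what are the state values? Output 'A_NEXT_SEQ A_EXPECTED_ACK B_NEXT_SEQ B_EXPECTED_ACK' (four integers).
After event 0: A_seq=1000 A_ack=2015 B_seq=2015 B_ack=1000
After event 1: A_seq=1000 A_ack=2066 B_seq=2066 B_ack=1000
After event 2: A_seq=1108 A_ack=2066 B_seq=2066 B_ack=1000
After event 3: A_seq=1215 A_ack=2066 B_seq=2066 B_ack=1000

1215 2066 2066 1000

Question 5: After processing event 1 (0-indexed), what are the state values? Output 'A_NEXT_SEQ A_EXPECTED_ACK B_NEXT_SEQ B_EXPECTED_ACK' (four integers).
After event 0: A_seq=1000 A_ack=2015 B_seq=2015 B_ack=1000
After event 1: A_seq=1000 A_ack=2066 B_seq=2066 B_ack=1000

1000 2066 2066 1000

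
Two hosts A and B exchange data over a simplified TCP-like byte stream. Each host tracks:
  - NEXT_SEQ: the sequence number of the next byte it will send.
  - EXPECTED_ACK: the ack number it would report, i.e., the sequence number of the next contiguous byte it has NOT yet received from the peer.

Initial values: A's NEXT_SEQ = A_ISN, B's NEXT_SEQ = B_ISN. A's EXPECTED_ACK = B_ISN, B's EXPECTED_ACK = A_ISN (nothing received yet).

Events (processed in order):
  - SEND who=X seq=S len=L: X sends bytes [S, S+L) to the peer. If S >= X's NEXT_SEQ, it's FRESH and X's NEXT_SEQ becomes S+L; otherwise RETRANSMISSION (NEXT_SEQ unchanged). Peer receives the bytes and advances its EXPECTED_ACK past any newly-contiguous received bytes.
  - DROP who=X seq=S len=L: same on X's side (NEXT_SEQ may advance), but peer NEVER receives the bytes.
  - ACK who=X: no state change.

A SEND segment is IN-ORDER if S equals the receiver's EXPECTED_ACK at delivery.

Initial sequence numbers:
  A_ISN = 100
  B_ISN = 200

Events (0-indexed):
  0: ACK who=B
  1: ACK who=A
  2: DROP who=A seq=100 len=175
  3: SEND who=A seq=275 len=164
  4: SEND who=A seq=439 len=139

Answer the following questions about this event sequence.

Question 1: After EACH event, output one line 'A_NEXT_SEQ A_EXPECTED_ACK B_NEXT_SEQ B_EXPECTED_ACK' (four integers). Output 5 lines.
100 200 200 100
100 200 200 100
275 200 200 100
439 200 200 100
578 200 200 100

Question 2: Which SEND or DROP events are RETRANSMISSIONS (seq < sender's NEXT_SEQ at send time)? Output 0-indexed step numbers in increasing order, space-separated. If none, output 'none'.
Step 2: DROP seq=100 -> fresh
Step 3: SEND seq=275 -> fresh
Step 4: SEND seq=439 -> fresh

Answer: none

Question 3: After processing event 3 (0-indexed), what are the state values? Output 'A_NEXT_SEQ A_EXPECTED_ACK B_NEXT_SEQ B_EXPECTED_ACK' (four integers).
After event 0: A_seq=100 A_ack=200 B_seq=200 B_ack=100
After event 1: A_seq=100 A_ack=200 B_seq=200 B_ack=100
After event 2: A_seq=275 A_ack=200 B_seq=200 B_ack=100
After event 3: A_seq=439 A_ack=200 B_seq=200 B_ack=100

439 200 200 100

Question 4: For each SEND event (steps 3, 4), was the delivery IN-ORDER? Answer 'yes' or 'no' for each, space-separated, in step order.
Step 3: SEND seq=275 -> out-of-order
Step 4: SEND seq=439 -> out-of-order

Answer: no no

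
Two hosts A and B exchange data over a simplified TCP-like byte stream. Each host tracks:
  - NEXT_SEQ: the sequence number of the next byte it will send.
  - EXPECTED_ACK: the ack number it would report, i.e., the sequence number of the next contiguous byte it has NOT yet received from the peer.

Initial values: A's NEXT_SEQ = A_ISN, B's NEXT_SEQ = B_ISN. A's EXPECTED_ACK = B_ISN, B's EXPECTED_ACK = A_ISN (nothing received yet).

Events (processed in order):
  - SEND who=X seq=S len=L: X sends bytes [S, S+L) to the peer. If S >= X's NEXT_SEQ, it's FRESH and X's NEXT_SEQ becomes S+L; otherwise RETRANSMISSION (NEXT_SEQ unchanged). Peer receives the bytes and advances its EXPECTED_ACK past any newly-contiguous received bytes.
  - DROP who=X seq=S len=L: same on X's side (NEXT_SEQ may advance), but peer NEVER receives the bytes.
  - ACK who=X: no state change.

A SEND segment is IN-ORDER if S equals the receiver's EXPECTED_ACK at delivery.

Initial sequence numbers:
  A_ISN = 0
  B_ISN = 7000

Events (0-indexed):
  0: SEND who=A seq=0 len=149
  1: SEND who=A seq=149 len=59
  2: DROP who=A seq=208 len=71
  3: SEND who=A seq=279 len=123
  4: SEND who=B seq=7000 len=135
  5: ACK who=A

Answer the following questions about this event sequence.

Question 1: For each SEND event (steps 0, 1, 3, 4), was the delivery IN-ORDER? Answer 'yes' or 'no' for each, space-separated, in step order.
Answer: yes yes no yes

Derivation:
Step 0: SEND seq=0 -> in-order
Step 1: SEND seq=149 -> in-order
Step 3: SEND seq=279 -> out-of-order
Step 4: SEND seq=7000 -> in-order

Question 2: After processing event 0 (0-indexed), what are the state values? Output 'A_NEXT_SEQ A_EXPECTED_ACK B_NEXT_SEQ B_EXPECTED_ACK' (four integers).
After event 0: A_seq=149 A_ack=7000 B_seq=7000 B_ack=149

149 7000 7000 149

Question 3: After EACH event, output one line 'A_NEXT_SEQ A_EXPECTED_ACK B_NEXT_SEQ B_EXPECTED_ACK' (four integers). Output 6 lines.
149 7000 7000 149
208 7000 7000 208
279 7000 7000 208
402 7000 7000 208
402 7135 7135 208
402 7135 7135 208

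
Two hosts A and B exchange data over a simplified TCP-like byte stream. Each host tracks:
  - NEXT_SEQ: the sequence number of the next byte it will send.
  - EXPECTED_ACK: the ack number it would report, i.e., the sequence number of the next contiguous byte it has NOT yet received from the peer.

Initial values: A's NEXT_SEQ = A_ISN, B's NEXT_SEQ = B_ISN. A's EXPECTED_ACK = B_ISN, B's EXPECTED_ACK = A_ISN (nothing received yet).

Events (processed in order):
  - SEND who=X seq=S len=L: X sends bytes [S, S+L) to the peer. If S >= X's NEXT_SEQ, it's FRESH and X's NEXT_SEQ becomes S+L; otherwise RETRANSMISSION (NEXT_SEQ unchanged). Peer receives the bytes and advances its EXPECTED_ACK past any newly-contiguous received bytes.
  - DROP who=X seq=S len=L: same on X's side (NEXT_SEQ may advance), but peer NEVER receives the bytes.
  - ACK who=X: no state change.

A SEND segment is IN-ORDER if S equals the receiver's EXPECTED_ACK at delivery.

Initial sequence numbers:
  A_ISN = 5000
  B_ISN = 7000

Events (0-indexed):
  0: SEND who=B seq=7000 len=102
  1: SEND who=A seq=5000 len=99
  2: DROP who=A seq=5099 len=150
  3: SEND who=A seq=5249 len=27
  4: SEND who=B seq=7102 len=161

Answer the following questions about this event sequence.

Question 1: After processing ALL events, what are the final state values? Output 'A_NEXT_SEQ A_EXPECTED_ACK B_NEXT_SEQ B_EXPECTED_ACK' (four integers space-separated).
After event 0: A_seq=5000 A_ack=7102 B_seq=7102 B_ack=5000
After event 1: A_seq=5099 A_ack=7102 B_seq=7102 B_ack=5099
After event 2: A_seq=5249 A_ack=7102 B_seq=7102 B_ack=5099
After event 3: A_seq=5276 A_ack=7102 B_seq=7102 B_ack=5099
After event 4: A_seq=5276 A_ack=7263 B_seq=7263 B_ack=5099

Answer: 5276 7263 7263 5099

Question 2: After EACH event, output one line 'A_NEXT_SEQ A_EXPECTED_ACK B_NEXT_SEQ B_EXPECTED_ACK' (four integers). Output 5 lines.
5000 7102 7102 5000
5099 7102 7102 5099
5249 7102 7102 5099
5276 7102 7102 5099
5276 7263 7263 5099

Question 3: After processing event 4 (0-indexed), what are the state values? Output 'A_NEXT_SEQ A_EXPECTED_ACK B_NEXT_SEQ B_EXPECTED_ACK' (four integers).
After event 0: A_seq=5000 A_ack=7102 B_seq=7102 B_ack=5000
After event 1: A_seq=5099 A_ack=7102 B_seq=7102 B_ack=5099
After event 2: A_seq=5249 A_ack=7102 B_seq=7102 B_ack=5099
After event 3: A_seq=5276 A_ack=7102 B_seq=7102 B_ack=5099
After event 4: A_seq=5276 A_ack=7263 B_seq=7263 B_ack=5099

5276 7263 7263 5099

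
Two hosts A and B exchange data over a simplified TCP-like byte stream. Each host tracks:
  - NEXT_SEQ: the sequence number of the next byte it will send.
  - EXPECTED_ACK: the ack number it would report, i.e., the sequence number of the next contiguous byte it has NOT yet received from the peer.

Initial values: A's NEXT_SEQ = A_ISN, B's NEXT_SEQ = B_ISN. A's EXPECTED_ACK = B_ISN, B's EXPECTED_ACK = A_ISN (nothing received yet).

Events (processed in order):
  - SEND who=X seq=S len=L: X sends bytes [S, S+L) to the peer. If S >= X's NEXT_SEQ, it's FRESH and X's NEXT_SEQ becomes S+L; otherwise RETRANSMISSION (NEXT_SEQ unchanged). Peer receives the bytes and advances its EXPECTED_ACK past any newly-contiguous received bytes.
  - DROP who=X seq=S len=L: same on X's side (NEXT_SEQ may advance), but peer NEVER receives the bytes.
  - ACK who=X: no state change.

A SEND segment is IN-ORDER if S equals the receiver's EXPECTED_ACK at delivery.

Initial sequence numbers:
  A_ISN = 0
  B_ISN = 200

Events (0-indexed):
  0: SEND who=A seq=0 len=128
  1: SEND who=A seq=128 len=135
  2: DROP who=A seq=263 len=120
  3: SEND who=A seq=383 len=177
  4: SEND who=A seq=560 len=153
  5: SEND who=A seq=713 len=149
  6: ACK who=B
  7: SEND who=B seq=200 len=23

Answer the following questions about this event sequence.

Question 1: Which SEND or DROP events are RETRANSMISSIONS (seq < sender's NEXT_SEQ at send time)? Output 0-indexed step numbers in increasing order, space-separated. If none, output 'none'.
Answer: none

Derivation:
Step 0: SEND seq=0 -> fresh
Step 1: SEND seq=128 -> fresh
Step 2: DROP seq=263 -> fresh
Step 3: SEND seq=383 -> fresh
Step 4: SEND seq=560 -> fresh
Step 5: SEND seq=713 -> fresh
Step 7: SEND seq=200 -> fresh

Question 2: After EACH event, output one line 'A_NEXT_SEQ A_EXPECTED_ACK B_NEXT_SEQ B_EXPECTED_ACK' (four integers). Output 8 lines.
128 200 200 128
263 200 200 263
383 200 200 263
560 200 200 263
713 200 200 263
862 200 200 263
862 200 200 263
862 223 223 263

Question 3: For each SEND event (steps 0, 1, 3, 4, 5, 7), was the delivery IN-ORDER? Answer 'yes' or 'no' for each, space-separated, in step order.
Step 0: SEND seq=0 -> in-order
Step 1: SEND seq=128 -> in-order
Step 3: SEND seq=383 -> out-of-order
Step 4: SEND seq=560 -> out-of-order
Step 5: SEND seq=713 -> out-of-order
Step 7: SEND seq=200 -> in-order

Answer: yes yes no no no yes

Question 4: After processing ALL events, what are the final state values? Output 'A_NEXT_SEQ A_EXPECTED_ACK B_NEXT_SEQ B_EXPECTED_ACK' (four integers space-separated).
After event 0: A_seq=128 A_ack=200 B_seq=200 B_ack=128
After event 1: A_seq=263 A_ack=200 B_seq=200 B_ack=263
After event 2: A_seq=383 A_ack=200 B_seq=200 B_ack=263
After event 3: A_seq=560 A_ack=200 B_seq=200 B_ack=263
After event 4: A_seq=713 A_ack=200 B_seq=200 B_ack=263
After event 5: A_seq=862 A_ack=200 B_seq=200 B_ack=263
After event 6: A_seq=862 A_ack=200 B_seq=200 B_ack=263
After event 7: A_seq=862 A_ack=223 B_seq=223 B_ack=263

Answer: 862 223 223 263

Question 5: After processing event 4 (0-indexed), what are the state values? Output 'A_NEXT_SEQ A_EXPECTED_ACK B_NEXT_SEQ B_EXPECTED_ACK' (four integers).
After event 0: A_seq=128 A_ack=200 B_seq=200 B_ack=128
After event 1: A_seq=263 A_ack=200 B_seq=200 B_ack=263
After event 2: A_seq=383 A_ack=200 B_seq=200 B_ack=263
After event 3: A_seq=560 A_ack=200 B_seq=200 B_ack=263
After event 4: A_seq=713 A_ack=200 B_seq=200 B_ack=263

713 200 200 263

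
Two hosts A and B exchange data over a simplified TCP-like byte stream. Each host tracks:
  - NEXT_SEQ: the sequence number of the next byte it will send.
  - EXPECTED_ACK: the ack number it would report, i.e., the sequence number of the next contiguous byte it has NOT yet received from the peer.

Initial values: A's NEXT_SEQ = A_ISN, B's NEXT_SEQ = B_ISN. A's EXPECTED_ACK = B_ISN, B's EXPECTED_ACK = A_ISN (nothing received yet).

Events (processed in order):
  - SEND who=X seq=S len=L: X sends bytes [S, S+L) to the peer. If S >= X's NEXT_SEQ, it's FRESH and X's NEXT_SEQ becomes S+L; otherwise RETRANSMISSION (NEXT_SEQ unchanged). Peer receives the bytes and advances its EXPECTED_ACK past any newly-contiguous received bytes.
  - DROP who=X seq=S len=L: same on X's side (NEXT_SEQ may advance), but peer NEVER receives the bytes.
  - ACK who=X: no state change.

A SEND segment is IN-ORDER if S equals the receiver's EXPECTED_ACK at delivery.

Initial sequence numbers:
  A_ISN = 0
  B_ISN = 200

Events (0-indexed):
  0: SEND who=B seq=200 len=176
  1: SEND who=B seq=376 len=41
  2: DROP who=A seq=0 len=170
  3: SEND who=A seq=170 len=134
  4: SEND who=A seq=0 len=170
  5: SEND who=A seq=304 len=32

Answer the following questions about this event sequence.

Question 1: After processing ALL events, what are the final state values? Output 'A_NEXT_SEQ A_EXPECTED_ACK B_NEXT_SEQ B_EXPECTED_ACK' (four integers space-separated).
After event 0: A_seq=0 A_ack=376 B_seq=376 B_ack=0
After event 1: A_seq=0 A_ack=417 B_seq=417 B_ack=0
After event 2: A_seq=170 A_ack=417 B_seq=417 B_ack=0
After event 3: A_seq=304 A_ack=417 B_seq=417 B_ack=0
After event 4: A_seq=304 A_ack=417 B_seq=417 B_ack=304
After event 5: A_seq=336 A_ack=417 B_seq=417 B_ack=336

Answer: 336 417 417 336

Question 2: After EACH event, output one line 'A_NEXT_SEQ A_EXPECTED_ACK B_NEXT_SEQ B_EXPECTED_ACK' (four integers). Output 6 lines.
0 376 376 0
0 417 417 0
170 417 417 0
304 417 417 0
304 417 417 304
336 417 417 336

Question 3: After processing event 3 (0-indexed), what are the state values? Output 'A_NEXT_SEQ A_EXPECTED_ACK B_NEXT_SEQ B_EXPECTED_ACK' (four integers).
After event 0: A_seq=0 A_ack=376 B_seq=376 B_ack=0
After event 1: A_seq=0 A_ack=417 B_seq=417 B_ack=0
After event 2: A_seq=170 A_ack=417 B_seq=417 B_ack=0
After event 3: A_seq=304 A_ack=417 B_seq=417 B_ack=0

304 417 417 0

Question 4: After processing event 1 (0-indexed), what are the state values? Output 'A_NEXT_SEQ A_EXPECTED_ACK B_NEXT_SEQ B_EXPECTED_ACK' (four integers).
After event 0: A_seq=0 A_ack=376 B_seq=376 B_ack=0
After event 1: A_seq=0 A_ack=417 B_seq=417 B_ack=0

0 417 417 0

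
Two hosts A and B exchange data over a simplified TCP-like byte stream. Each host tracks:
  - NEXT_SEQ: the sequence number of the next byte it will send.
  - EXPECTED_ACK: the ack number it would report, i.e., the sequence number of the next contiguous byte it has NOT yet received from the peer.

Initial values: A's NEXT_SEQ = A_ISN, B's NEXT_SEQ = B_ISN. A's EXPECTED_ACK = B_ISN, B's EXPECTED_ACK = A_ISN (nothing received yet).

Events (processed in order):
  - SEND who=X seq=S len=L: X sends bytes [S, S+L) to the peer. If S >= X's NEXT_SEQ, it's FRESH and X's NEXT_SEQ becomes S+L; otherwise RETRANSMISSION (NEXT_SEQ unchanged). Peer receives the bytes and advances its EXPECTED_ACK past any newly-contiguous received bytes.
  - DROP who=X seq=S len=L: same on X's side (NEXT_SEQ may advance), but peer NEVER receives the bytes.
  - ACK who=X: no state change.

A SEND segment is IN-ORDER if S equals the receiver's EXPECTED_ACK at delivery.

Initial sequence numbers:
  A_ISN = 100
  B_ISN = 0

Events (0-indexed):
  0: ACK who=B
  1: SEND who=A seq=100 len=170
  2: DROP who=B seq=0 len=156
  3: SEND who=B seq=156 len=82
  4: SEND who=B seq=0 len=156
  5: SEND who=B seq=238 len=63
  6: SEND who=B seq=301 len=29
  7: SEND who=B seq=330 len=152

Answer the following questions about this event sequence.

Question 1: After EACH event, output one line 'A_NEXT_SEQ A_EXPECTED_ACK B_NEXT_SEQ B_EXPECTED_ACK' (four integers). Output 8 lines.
100 0 0 100
270 0 0 270
270 0 156 270
270 0 238 270
270 238 238 270
270 301 301 270
270 330 330 270
270 482 482 270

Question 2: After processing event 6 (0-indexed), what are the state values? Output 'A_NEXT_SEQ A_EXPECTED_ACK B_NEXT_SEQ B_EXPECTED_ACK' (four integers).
After event 0: A_seq=100 A_ack=0 B_seq=0 B_ack=100
After event 1: A_seq=270 A_ack=0 B_seq=0 B_ack=270
After event 2: A_seq=270 A_ack=0 B_seq=156 B_ack=270
After event 3: A_seq=270 A_ack=0 B_seq=238 B_ack=270
After event 4: A_seq=270 A_ack=238 B_seq=238 B_ack=270
After event 5: A_seq=270 A_ack=301 B_seq=301 B_ack=270
After event 6: A_seq=270 A_ack=330 B_seq=330 B_ack=270

270 330 330 270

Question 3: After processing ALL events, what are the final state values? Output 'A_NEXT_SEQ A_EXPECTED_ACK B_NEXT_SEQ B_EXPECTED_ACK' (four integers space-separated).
After event 0: A_seq=100 A_ack=0 B_seq=0 B_ack=100
After event 1: A_seq=270 A_ack=0 B_seq=0 B_ack=270
After event 2: A_seq=270 A_ack=0 B_seq=156 B_ack=270
After event 3: A_seq=270 A_ack=0 B_seq=238 B_ack=270
After event 4: A_seq=270 A_ack=238 B_seq=238 B_ack=270
After event 5: A_seq=270 A_ack=301 B_seq=301 B_ack=270
After event 6: A_seq=270 A_ack=330 B_seq=330 B_ack=270
After event 7: A_seq=270 A_ack=482 B_seq=482 B_ack=270

Answer: 270 482 482 270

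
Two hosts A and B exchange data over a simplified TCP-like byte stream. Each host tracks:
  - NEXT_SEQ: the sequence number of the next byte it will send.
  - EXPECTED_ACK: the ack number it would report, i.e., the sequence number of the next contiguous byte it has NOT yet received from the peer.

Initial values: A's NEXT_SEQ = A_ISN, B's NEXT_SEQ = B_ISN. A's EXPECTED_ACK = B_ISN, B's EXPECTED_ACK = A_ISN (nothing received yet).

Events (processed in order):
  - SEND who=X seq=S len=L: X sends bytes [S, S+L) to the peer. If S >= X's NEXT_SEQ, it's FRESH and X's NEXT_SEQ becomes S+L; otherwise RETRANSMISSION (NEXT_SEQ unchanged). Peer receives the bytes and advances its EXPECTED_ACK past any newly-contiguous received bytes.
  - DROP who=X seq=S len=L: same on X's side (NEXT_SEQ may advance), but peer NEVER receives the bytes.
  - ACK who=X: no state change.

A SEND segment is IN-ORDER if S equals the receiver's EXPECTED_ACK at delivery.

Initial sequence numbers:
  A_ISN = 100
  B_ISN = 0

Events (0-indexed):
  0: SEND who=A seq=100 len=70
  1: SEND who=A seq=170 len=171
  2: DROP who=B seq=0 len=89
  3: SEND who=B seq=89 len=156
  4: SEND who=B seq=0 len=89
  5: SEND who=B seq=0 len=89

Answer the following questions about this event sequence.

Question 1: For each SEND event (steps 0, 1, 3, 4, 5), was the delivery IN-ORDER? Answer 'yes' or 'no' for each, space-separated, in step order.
Step 0: SEND seq=100 -> in-order
Step 1: SEND seq=170 -> in-order
Step 3: SEND seq=89 -> out-of-order
Step 4: SEND seq=0 -> in-order
Step 5: SEND seq=0 -> out-of-order

Answer: yes yes no yes no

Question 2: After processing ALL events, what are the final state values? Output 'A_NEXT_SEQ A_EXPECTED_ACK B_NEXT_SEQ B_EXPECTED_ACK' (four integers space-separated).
After event 0: A_seq=170 A_ack=0 B_seq=0 B_ack=170
After event 1: A_seq=341 A_ack=0 B_seq=0 B_ack=341
After event 2: A_seq=341 A_ack=0 B_seq=89 B_ack=341
After event 3: A_seq=341 A_ack=0 B_seq=245 B_ack=341
After event 4: A_seq=341 A_ack=245 B_seq=245 B_ack=341
After event 5: A_seq=341 A_ack=245 B_seq=245 B_ack=341

Answer: 341 245 245 341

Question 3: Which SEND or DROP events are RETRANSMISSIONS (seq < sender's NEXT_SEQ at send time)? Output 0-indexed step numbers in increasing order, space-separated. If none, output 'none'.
Step 0: SEND seq=100 -> fresh
Step 1: SEND seq=170 -> fresh
Step 2: DROP seq=0 -> fresh
Step 3: SEND seq=89 -> fresh
Step 4: SEND seq=0 -> retransmit
Step 5: SEND seq=0 -> retransmit

Answer: 4 5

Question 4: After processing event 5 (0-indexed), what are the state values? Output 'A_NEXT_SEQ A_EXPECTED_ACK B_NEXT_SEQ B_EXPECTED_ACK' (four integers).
After event 0: A_seq=170 A_ack=0 B_seq=0 B_ack=170
After event 1: A_seq=341 A_ack=0 B_seq=0 B_ack=341
After event 2: A_seq=341 A_ack=0 B_seq=89 B_ack=341
After event 3: A_seq=341 A_ack=0 B_seq=245 B_ack=341
After event 4: A_seq=341 A_ack=245 B_seq=245 B_ack=341
After event 5: A_seq=341 A_ack=245 B_seq=245 B_ack=341

341 245 245 341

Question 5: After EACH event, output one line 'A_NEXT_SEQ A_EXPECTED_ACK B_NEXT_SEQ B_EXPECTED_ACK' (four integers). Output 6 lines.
170 0 0 170
341 0 0 341
341 0 89 341
341 0 245 341
341 245 245 341
341 245 245 341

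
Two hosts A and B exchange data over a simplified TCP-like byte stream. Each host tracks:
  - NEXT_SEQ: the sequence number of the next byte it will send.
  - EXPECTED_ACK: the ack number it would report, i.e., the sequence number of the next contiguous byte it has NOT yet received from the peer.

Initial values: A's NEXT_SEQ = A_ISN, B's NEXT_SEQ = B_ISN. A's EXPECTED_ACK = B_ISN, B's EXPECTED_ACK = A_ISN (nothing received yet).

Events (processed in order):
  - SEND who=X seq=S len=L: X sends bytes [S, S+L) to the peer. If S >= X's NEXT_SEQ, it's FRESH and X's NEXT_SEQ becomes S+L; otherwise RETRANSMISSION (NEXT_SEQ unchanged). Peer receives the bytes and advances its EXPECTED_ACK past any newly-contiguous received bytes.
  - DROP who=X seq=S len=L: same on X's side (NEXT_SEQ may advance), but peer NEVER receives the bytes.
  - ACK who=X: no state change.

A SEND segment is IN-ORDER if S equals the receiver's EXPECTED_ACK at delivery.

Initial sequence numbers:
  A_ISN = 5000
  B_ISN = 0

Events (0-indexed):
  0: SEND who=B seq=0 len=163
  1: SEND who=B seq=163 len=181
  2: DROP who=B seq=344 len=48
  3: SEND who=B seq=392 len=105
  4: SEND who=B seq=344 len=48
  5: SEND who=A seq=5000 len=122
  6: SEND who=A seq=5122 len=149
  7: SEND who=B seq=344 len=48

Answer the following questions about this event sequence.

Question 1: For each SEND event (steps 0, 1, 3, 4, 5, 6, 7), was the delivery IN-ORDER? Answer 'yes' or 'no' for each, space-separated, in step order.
Step 0: SEND seq=0 -> in-order
Step 1: SEND seq=163 -> in-order
Step 3: SEND seq=392 -> out-of-order
Step 4: SEND seq=344 -> in-order
Step 5: SEND seq=5000 -> in-order
Step 6: SEND seq=5122 -> in-order
Step 7: SEND seq=344 -> out-of-order

Answer: yes yes no yes yes yes no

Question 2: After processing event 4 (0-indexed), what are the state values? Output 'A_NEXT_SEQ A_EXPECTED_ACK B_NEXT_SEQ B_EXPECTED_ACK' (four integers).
After event 0: A_seq=5000 A_ack=163 B_seq=163 B_ack=5000
After event 1: A_seq=5000 A_ack=344 B_seq=344 B_ack=5000
After event 2: A_seq=5000 A_ack=344 B_seq=392 B_ack=5000
After event 3: A_seq=5000 A_ack=344 B_seq=497 B_ack=5000
After event 4: A_seq=5000 A_ack=497 B_seq=497 B_ack=5000

5000 497 497 5000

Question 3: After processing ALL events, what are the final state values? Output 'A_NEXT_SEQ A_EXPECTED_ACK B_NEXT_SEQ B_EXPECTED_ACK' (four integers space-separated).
After event 0: A_seq=5000 A_ack=163 B_seq=163 B_ack=5000
After event 1: A_seq=5000 A_ack=344 B_seq=344 B_ack=5000
After event 2: A_seq=5000 A_ack=344 B_seq=392 B_ack=5000
After event 3: A_seq=5000 A_ack=344 B_seq=497 B_ack=5000
After event 4: A_seq=5000 A_ack=497 B_seq=497 B_ack=5000
After event 5: A_seq=5122 A_ack=497 B_seq=497 B_ack=5122
After event 6: A_seq=5271 A_ack=497 B_seq=497 B_ack=5271
After event 7: A_seq=5271 A_ack=497 B_seq=497 B_ack=5271

Answer: 5271 497 497 5271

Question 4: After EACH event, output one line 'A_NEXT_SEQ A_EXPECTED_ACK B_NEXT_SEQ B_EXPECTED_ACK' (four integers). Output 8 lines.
5000 163 163 5000
5000 344 344 5000
5000 344 392 5000
5000 344 497 5000
5000 497 497 5000
5122 497 497 5122
5271 497 497 5271
5271 497 497 5271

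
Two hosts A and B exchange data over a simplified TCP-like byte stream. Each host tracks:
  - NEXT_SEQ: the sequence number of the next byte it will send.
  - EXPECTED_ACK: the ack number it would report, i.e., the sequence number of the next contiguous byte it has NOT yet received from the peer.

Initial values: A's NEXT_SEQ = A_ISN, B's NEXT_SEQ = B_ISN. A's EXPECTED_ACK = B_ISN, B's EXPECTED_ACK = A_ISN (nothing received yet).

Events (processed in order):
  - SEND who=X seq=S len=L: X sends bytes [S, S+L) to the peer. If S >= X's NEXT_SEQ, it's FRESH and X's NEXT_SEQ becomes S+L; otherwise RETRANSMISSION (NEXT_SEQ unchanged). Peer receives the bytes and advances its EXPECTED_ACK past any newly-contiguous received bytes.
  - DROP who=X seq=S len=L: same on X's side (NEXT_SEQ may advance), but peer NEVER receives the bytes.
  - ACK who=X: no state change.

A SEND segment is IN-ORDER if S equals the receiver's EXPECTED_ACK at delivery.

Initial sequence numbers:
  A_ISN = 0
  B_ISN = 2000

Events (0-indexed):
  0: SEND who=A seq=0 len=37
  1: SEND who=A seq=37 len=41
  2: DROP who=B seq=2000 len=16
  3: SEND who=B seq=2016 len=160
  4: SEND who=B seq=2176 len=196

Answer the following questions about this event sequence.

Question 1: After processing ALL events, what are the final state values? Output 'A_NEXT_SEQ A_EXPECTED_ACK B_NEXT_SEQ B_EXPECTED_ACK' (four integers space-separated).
After event 0: A_seq=37 A_ack=2000 B_seq=2000 B_ack=37
After event 1: A_seq=78 A_ack=2000 B_seq=2000 B_ack=78
After event 2: A_seq=78 A_ack=2000 B_seq=2016 B_ack=78
After event 3: A_seq=78 A_ack=2000 B_seq=2176 B_ack=78
After event 4: A_seq=78 A_ack=2000 B_seq=2372 B_ack=78

Answer: 78 2000 2372 78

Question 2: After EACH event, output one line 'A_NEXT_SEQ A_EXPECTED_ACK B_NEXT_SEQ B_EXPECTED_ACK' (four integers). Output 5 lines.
37 2000 2000 37
78 2000 2000 78
78 2000 2016 78
78 2000 2176 78
78 2000 2372 78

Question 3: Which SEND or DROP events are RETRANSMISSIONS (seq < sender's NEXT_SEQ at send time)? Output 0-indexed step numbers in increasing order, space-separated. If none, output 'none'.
Step 0: SEND seq=0 -> fresh
Step 1: SEND seq=37 -> fresh
Step 2: DROP seq=2000 -> fresh
Step 3: SEND seq=2016 -> fresh
Step 4: SEND seq=2176 -> fresh

Answer: none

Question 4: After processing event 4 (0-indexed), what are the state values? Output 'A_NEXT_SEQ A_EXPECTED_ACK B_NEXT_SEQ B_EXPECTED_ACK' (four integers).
After event 0: A_seq=37 A_ack=2000 B_seq=2000 B_ack=37
After event 1: A_seq=78 A_ack=2000 B_seq=2000 B_ack=78
After event 2: A_seq=78 A_ack=2000 B_seq=2016 B_ack=78
After event 3: A_seq=78 A_ack=2000 B_seq=2176 B_ack=78
After event 4: A_seq=78 A_ack=2000 B_seq=2372 B_ack=78

78 2000 2372 78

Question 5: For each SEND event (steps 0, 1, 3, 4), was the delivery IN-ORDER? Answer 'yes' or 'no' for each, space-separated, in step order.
Step 0: SEND seq=0 -> in-order
Step 1: SEND seq=37 -> in-order
Step 3: SEND seq=2016 -> out-of-order
Step 4: SEND seq=2176 -> out-of-order

Answer: yes yes no no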